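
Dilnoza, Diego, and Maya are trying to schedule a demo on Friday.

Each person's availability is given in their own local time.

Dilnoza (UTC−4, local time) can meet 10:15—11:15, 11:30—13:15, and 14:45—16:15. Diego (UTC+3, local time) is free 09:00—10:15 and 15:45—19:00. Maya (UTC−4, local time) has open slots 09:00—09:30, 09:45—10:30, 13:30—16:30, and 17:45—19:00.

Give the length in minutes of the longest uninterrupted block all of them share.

15 minutes

Dilnoza → UTC: 14:15–15:15, 15:30–17:15, 18:45–20:15.
Diego → UTC: 06:00–07:15, 12:45–16:00.
Maya → UTC: 13:00–13:30, 13:45–14:30, 17:30–20:30, 21:45–23:00.
Dilnoza ∩ Diego: 14:15–15:15, 15:30–16:00.
Dilnoza ∩ Diego ∩ Maya: 14:15–14:30.
Single common window of 15 minutes.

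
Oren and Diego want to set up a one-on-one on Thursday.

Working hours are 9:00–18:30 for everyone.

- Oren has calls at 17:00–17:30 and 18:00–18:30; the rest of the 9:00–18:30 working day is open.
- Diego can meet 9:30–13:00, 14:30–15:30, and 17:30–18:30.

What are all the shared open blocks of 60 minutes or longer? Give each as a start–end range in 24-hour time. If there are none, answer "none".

09:30–13:00, 14:30–15:30

Oren free within 09:00–18:30: 09:00–17:00, 17:30–18:00.
Oren ∩ Diego: 09:30–13:00, 14:30–15:30, 17:30–18:00.
Windows ≥ 60 min: 09:30–13:00, 14:30–15:30.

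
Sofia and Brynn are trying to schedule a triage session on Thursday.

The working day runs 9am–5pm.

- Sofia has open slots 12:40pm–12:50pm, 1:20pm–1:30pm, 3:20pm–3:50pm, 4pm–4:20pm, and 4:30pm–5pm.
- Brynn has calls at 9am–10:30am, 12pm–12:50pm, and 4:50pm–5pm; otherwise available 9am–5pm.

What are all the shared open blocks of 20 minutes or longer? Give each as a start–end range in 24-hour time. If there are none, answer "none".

15:20–15:50, 16:00–16:20, 16:30–16:50

Brynn free within 09:00–17:00: 10:30–12:00, 12:50–16:50.
Sofia ∩ Brynn: 13:20–13:30, 15:20–15:50, 16:00–16:20, 16:30–16:50.
Windows ≥ 20 min: 15:20–15:50, 16:00–16:20, 16:30–16:50.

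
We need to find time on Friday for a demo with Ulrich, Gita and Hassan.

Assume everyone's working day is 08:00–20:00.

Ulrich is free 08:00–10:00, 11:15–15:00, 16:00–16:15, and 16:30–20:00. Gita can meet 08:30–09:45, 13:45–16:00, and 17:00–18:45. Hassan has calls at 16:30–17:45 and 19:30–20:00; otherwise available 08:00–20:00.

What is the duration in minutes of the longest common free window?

Hassan free within 08:00–20:00: 08:00–16:30, 17:45–19:30.
Ulrich ∩ Gita: 08:30–09:45, 13:45–15:00, 17:00–18:45.
Ulrich ∩ Gita ∩ Hassan: 08:30–09:45, 13:45–15:00, 17:45–18:45.
Common window lengths: 75, 75, 60 min; longest is 75.

75 minutes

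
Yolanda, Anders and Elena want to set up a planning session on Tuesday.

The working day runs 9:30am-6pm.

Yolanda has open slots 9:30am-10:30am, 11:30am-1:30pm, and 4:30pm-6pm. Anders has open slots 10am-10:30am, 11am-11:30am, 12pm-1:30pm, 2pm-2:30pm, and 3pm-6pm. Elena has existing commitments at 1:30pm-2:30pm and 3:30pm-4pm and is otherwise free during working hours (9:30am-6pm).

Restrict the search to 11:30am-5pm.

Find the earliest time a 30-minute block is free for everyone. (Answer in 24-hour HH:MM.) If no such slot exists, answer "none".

Elena free within 09:30–18:00: 09:30–13:30, 14:30–15:30, 16:00–18:00.
Yolanda ∩ Anders: 10:00–10:30, 12:00–13:30, 16:30–18:00.
Yolanda ∩ Anders ∩ Elena: 10:00–10:30, 12:00–13:30, 16:30–18:00.
Restricted to 11:30–17:00: 12:00–13:30, 16:30–17:00.
Windows ≥ 30 min: 12:00–13:30, 16:30–17:00.
Earliest such window starts at 12:00.

12:00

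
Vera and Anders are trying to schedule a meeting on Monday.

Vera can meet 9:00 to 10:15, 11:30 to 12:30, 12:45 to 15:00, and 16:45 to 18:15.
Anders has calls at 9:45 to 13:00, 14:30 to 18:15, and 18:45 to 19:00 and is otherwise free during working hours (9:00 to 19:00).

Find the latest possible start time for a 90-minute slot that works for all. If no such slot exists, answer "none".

Anders free within 09:00–19:00: 09:00–09:45, 13:00–14:30, 18:15–18:45.
Vera ∩ Anders: 09:00–09:45, 13:00–14:30.
Windows ≥ 90 min: 13:00–14:30.
Latest start in the last window 13:00–14:30 is 14:30 − 90 min = 13:00.

13:00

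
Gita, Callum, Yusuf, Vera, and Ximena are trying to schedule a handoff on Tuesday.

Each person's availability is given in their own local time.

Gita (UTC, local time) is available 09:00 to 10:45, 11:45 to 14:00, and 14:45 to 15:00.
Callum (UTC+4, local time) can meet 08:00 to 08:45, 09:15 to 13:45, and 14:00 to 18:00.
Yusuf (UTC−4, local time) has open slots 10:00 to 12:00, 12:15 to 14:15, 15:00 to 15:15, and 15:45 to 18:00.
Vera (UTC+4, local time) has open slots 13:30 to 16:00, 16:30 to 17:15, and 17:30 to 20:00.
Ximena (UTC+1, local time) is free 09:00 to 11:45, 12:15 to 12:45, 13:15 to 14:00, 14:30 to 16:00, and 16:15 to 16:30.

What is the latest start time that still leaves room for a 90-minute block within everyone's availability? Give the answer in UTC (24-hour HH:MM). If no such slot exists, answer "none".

none

Gita → UTC: 09:00–10:45, 11:45–14:00, 14:45–15:00.
Callum → UTC: 04:00–04:45, 05:15–09:45, 10:00–14:00.
Yusuf → UTC: 14:00–16:00, 16:15–18:15, 19:00–19:15, 19:45–22:00.
Vera → UTC: 09:30–12:00, 12:30–13:15, 13:30–16:00.
Ximena → UTC: 08:00–10:45, 11:15–11:45, 12:15–13:00, 13:30–15:00, 15:15–15:30.
Gita ∩ Callum: 09:00–09:45, 10:00–10:45, 11:45–14:00.
Gita ∩ Callum ∩ Yusuf: (none).
Gita ∩ Callum ∩ Yusuf ∩ Vera: (none).
Gita ∩ Callum ∩ Yusuf ∩ Vera ∩ Ximena: (none).
Windows ≥ 90 min: (none).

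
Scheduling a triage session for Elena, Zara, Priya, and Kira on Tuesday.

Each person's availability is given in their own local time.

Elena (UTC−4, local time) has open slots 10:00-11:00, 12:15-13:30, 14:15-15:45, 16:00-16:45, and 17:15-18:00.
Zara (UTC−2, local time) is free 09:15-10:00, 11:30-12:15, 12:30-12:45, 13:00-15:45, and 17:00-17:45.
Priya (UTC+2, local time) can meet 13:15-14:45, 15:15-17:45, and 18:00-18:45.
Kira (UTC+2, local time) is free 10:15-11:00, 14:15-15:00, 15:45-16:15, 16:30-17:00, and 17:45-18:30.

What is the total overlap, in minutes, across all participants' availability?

Elena → UTC: 14:00–15:00, 16:15–17:30, 18:15–19:45, 20:00–20:45, 21:15–22:00.
Zara → UTC: 11:15–12:00, 13:30–14:15, 14:30–14:45, 15:00–17:45, 19:00–19:45.
Priya → UTC: 11:15–12:45, 13:15–15:45, 16:00–16:45.
Kira → UTC: 08:15–09:00, 12:15–13:00, 13:45–14:15, 14:30–15:00, 15:45–16:30.
Elena ∩ Zara: 14:00–14:15, 14:30–14:45, 16:15–17:30, 19:00–19:45.
Elena ∩ Zara ∩ Priya: 14:00–14:15, 14:30–14:45, 16:15–16:45.
Elena ∩ Zara ∩ Priya ∩ Kira: 14:00–14:15, 14:30–14:45, 16:15–16:30.
Total common minutes: 15 + 15 + 15 = 45.

45 minutes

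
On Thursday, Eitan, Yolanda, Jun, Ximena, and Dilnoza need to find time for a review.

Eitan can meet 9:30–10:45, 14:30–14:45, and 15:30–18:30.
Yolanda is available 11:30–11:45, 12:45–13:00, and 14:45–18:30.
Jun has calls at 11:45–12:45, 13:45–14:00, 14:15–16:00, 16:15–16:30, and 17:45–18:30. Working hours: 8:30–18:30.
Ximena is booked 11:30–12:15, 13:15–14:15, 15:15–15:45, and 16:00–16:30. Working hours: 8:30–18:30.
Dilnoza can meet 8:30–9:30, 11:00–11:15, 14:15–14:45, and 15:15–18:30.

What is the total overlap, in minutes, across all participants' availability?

75 minutes

Jun free within 08:30–18:30: 08:30–11:45, 12:45–13:45, 14:00–14:15, 16:00–16:15, 16:30–17:45.
Ximena free within 08:30–18:30: 08:30–11:30, 12:15–13:15, 14:15–15:15, 15:45–16:00, 16:30–18:30.
Eitan ∩ Yolanda: 15:30–18:30.
Eitan ∩ Yolanda ∩ Jun: 16:00–16:15, 16:30–17:45.
Eitan ∩ Yolanda ∩ Jun ∩ Ximena: 16:30–17:45.
Eitan ∩ Yolanda ∩ Jun ∩ Ximena ∩ Dilnoza: 16:30–17:45.
Total common minutes: 75.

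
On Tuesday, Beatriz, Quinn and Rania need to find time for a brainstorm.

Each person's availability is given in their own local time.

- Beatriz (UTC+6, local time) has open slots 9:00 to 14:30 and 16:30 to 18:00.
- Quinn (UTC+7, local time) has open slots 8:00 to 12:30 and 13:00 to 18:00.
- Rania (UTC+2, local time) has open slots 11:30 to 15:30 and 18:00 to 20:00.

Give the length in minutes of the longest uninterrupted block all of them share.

30 minutes

Beatriz → UTC: 03:00–08:30, 10:30–12:00.
Quinn → UTC: 01:00–05:30, 06:00–11:00.
Rania → UTC: 09:30–13:30, 16:00–18:00.
Beatriz ∩ Quinn: 03:00–05:30, 06:00–08:30, 10:30–11:00.
Beatriz ∩ Quinn ∩ Rania: 10:30–11:00.
Single common window of 30 minutes.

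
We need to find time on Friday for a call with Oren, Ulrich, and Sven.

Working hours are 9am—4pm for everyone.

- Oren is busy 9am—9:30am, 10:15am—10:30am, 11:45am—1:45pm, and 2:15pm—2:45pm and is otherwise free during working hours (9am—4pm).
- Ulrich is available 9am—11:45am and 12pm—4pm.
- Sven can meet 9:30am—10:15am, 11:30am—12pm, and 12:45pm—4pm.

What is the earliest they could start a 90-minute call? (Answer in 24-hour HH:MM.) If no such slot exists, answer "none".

none

Oren free within 09:00–16:00: 09:30–10:15, 10:30–11:45, 13:45–14:15, 14:45–16:00.
Oren ∩ Ulrich: 09:30–10:15, 10:30–11:45, 13:45–14:15, 14:45–16:00.
Oren ∩ Ulrich ∩ Sven: 09:30–10:15, 11:30–11:45, 13:45–14:15, 14:45–16:00.
Windows ≥ 90 min: (none).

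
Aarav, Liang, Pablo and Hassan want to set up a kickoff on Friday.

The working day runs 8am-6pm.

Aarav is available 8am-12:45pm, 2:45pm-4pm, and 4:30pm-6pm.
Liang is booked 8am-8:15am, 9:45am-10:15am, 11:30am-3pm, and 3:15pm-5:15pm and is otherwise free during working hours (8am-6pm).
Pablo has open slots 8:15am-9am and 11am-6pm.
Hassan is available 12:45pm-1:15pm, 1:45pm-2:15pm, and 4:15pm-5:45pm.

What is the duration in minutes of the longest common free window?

30 minutes

Liang free within 08:00–18:00: 08:15–09:45, 10:15–11:30, 15:00–15:15, 17:15–18:00.
Aarav ∩ Liang: 08:15–09:45, 10:15–11:30, 15:00–15:15, 17:15–18:00.
Aarav ∩ Liang ∩ Pablo: 08:15–09:00, 11:00–11:30, 15:00–15:15, 17:15–18:00.
Aarav ∩ Liang ∩ Pablo ∩ Hassan: 17:15–17:45.
Single common window of 30 minutes.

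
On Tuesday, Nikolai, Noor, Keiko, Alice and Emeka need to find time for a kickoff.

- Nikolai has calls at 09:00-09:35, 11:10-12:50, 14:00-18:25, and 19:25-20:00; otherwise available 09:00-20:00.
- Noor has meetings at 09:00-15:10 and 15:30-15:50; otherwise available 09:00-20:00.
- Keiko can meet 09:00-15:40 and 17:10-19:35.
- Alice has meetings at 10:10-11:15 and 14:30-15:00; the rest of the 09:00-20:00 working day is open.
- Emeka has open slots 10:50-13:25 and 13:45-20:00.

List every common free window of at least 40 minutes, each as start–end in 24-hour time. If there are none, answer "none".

Nikolai free within 09:00–20:00: 09:35–11:10, 12:50–14:00, 18:25–19:25.
Noor free within 09:00–20:00: 15:10–15:30, 15:50–20:00.
Alice free within 09:00–20:00: 09:00–10:10, 11:15–14:30, 15:00–20:00.
Nikolai ∩ Noor: 18:25–19:25.
Nikolai ∩ Noor ∩ Keiko: 18:25–19:25.
Nikolai ∩ Noor ∩ Keiko ∩ Alice: 18:25–19:25.
Nikolai ∩ Noor ∩ Keiko ∩ Alice ∩ Emeka: 18:25–19:25.
Windows ≥ 40 min: 18:25–19:25.

18:25–19:25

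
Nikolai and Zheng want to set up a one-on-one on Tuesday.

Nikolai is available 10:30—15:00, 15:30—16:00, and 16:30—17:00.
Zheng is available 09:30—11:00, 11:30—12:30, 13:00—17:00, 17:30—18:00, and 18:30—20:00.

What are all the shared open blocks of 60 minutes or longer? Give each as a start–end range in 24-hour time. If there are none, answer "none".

Nikolai ∩ Zheng: 10:30–11:00, 11:30–12:30, 13:00–15:00, 15:30–16:00, 16:30–17:00.
Windows ≥ 60 min: 11:30–12:30, 13:00–15:00.

11:30–12:30, 13:00–15:00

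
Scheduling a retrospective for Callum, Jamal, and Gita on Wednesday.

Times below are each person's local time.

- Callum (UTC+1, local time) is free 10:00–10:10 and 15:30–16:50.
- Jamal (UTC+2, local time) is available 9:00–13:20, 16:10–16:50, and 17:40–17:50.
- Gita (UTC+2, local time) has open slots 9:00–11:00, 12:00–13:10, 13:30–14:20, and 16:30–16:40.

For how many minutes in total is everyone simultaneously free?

10 minutes

Callum → UTC: 09:00–09:10, 14:30–15:50.
Jamal → UTC: 07:00–11:20, 14:10–14:50, 15:40–15:50.
Gita → UTC: 07:00–09:00, 10:00–11:10, 11:30–12:20, 14:30–14:40.
Callum ∩ Jamal: 09:00–09:10, 14:30–14:50, 15:40–15:50.
Callum ∩ Jamal ∩ Gita: 14:30–14:40.
Total common minutes: 10.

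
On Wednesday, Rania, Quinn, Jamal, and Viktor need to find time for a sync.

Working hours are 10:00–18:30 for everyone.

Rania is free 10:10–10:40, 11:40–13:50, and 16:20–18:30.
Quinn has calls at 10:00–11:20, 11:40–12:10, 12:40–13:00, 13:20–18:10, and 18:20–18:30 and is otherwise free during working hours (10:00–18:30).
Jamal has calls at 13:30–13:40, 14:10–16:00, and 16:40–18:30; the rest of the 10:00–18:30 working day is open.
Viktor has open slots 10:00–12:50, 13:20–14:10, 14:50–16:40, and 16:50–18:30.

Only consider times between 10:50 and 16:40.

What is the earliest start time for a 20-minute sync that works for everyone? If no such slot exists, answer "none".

Quinn free within 10:00–18:30: 11:20–11:40, 12:10–12:40, 13:00–13:20, 18:10–18:20.
Jamal free within 10:00–18:30: 10:00–13:30, 13:40–14:10, 16:00–16:40.
Rania ∩ Quinn: 12:10–12:40, 13:00–13:20, 18:10–18:20.
Rania ∩ Quinn ∩ Jamal: 12:10–12:40, 13:00–13:20.
Rania ∩ Quinn ∩ Jamal ∩ Viktor: 12:10–12:40.
Restricted to 10:50–16:40: 12:10–12:40.
Windows ≥ 20 min: 12:10–12:40.
Earliest such window starts at 12:10.

12:10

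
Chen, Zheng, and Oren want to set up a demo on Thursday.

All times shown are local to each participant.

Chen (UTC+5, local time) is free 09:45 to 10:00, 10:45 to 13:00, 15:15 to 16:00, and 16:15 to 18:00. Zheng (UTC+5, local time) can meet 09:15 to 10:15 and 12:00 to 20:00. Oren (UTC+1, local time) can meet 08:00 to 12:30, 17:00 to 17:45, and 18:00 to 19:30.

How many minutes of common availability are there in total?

120 minutes

Chen → UTC: 04:45–05:00, 05:45–08:00, 10:15–11:00, 11:15–13:00.
Zheng → UTC: 04:15–05:15, 07:00–15:00.
Oren → UTC: 07:00–11:30, 16:00–16:45, 17:00–18:30.
Chen ∩ Zheng: 04:45–05:00, 07:00–08:00, 10:15–11:00, 11:15–13:00.
Chen ∩ Zheng ∩ Oren: 07:00–08:00, 10:15–11:00, 11:15–11:30.
Total common minutes: 60 + 45 + 15 = 120.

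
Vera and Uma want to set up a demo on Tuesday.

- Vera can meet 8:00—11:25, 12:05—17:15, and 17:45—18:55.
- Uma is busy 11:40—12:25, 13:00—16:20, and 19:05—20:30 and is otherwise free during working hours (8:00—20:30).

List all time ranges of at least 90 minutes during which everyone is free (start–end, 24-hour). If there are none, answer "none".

Uma free within 08:00–20:30: 08:00–11:40, 12:25–13:00, 16:20–19:05.
Vera ∩ Uma: 08:00–11:25, 12:25–13:00, 16:20–17:15, 17:45–18:55.
Windows ≥ 90 min: 08:00–11:25.

08:00–11:25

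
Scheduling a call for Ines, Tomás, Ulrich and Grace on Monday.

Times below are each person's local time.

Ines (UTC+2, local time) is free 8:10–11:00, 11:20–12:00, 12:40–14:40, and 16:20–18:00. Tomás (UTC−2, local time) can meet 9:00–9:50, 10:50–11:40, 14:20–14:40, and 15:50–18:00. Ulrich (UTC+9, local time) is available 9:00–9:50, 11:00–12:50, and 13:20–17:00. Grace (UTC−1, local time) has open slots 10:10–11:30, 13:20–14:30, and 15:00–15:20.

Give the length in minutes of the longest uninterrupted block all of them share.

Ines → UTC: 06:10–09:00, 09:20–10:00, 10:40–12:40, 14:20–16:00.
Tomás → UTC: 11:00–11:50, 12:50–13:40, 16:20–16:40, 17:50–20:00.
Ulrich → UTC: 00:00–00:50, 02:00–03:50, 04:20–08:00.
Grace → UTC: 11:10–12:30, 14:20–15:30, 16:00–16:20.
Ines ∩ Tomás: 11:00–11:50.
Ines ∩ Tomás ∩ Ulrich: (none).
Ines ∩ Tomás ∩ Ulrich ∩ Grace: (none).
No common window.

0 minutes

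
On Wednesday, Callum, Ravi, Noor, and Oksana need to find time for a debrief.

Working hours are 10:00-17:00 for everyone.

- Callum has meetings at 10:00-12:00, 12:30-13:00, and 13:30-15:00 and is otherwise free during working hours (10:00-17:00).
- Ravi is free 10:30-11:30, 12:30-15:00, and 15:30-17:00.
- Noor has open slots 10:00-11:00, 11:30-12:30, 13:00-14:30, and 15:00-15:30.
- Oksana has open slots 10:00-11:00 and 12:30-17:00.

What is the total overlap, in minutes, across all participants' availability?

Callum free within 10:00–17:00: 12:00–12:30, 13:00–13:30, 15:00–17:00.
Callum ∩ Ravi: 13:00–13:30, 15:30–17:00.
Callum ∩ Ravi ∩ Noor: 13:00–13:30.
Callum ∩ Ravi ∩ Noor ∩ Oksana: 13:00–13:30.
Total common minutes: 30.

30 minutes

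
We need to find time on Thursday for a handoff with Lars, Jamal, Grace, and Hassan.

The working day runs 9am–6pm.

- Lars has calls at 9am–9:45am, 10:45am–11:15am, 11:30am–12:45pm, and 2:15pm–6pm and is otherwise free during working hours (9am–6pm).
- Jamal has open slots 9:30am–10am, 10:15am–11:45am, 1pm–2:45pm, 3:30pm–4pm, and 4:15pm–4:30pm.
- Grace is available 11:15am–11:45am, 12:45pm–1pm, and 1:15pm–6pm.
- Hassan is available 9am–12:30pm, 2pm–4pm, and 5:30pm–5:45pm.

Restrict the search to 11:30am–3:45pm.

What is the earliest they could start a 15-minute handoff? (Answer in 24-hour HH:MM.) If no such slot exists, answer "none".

Lars free within 09:00–18:00: 09:45–10:45, 11:15–11:30, 12:45–14:15.
Lars ∩ Jamal: 09:45–10:00, 10:15–10:45, 11:15–11:30, 13:00–14:15.
Lars ∩ Jamal ∩ Grace: 11:15–11:30, 13:15–14:15.
Lars ∩ Jamal ∩ Grace ∩ Hassan: 11:15–11:30, 14:00–14:15.
Restricted to 11:30–15:45: 14:00–14:15.
Windows ≥ 15 min: 14:00–14:15.
Earliest such window starts at 14:00.

14:00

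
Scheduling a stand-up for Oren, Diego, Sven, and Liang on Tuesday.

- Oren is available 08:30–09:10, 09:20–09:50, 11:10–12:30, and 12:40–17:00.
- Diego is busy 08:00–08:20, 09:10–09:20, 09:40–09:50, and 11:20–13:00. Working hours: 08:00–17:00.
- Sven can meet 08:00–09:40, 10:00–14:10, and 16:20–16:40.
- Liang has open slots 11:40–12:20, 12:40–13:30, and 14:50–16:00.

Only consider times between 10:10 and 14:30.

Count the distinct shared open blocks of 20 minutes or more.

1

Diego free within 08:00–17:00: 08:20–09:10, 09:20–09:40, 09:50–11:20, 13:00–17:00.
Oren ∩ Diego: 08:30–09:10, 09:20–09:40, 11:10–11:20, 13:00–17:00.
Oren ∩ Diego ∩ Sven: 08:30–09:10, 09:20–09:40, 11:10–11:20, 13:00–14:10, 16:20–16:40.
Oren ∩ Diego ∩ Sven ∩ Liang: 13:00–13:30.
Restricted to 10:10–14:30: 13:00–13:30.
Windows ≥ 20 min: 13:00–13:30.
That's 1 window.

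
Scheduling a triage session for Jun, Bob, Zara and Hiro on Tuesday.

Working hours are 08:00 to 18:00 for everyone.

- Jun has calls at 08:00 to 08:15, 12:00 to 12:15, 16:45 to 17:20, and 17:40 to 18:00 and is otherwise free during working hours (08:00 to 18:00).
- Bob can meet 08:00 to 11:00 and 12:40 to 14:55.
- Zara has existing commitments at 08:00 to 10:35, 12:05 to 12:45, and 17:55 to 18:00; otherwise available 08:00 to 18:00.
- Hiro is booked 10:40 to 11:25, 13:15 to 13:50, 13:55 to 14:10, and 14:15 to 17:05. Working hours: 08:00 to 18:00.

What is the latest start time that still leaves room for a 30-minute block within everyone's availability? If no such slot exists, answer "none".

12:45

Jun free within 08:00–18:00: 08:15–12:00, 12:15–16:45, 17:20–17:40.
Zara free within 08:00–18:00: 10:35–12:05, 12:45–17:55.
Hiro free within 08:00–18:00: 08:00–10:40, 11:25–13:15, 13:50–13:55, 14:10–14:15, 17:05–18:00.
Jun ∩ Bob: 08:15–11:00, 12:40–14:55.
Jun ∩ Bob ∩ Zara: 10:35–11:00, 12:45–14:55.
Jun ∩ Bob ∩ Zara ∩ Hiro: 10:35–10:40, 12:45–13:15, 13:50–13:55, 14:10–14:15.
Windows ≥ 30 min: 12:45–13:15.
Latest start in the last window 12:45–13:15 is 13:15 − 30 min = 12:45.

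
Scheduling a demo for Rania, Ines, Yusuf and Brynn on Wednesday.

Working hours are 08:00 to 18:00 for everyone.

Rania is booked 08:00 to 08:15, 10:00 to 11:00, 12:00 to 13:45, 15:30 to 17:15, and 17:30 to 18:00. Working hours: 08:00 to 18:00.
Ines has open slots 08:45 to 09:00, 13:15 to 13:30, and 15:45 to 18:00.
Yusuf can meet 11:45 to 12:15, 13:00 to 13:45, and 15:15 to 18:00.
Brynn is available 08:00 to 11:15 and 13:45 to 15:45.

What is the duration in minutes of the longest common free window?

Rania free within 08:00–18:00: 08:15–10:00, 11:00–12:00, 13:45–15:30, 17:15–17:30.
Rania ∩ Ines: 08:45–09:00, 17:15–17:30.
Rania ∩ Ines ∩ Yusuf: 17:15–17:30.
Rania ∩ Ines ∩ Yusuf ∩ Brynn: (none).
No common window.

0 minutes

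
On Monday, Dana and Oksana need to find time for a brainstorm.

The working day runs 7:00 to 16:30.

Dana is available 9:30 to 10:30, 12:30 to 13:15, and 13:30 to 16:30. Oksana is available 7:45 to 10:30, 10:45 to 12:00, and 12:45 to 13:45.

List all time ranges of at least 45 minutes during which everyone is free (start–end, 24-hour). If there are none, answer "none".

09:30–10:30

Dana ∩ Oksana: 09:30–10:30, 12:45–13:15, 13:30–13:45.
Windows ≥ 45 min: 09:30–10:30.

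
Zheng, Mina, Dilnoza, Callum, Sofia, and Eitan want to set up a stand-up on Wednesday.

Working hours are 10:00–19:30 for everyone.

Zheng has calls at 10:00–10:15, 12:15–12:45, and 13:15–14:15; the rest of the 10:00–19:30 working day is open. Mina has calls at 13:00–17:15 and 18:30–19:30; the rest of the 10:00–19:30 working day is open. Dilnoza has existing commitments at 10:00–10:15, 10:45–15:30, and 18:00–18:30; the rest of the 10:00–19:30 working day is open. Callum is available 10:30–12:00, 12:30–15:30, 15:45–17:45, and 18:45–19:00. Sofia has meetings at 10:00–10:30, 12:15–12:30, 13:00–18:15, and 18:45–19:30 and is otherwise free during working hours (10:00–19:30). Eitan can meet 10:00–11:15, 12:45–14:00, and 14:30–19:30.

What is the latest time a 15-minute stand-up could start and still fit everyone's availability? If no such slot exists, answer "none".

Zheng free within 10:00–19:30: 10:15–12:15, 12:45–13:15, 14:15–19:30.
Mina free within 10:00–19:30: 10:00–13:00, 17:15–18:30.
Dilnoza free within 10:00–19:30: 10:15–10:45, 15:30–18:00, 18:30–19:30.
Sofia free within 10:00–19:30: 10:30–12:15, 12:30–13:00, 18:15–18:45.
Zheng ∩ Mina: 10:15–12:15, 12:45–13:00, 17:15–18:30.
Zheng ∩ Mina ∩ Dilnoza: 10:15–10:45, 17:15–18:00.
Zheng ∩ Mina ∩ Dilnoza ∩ Callum: 10:30–10:45, 17:15–17:45.
Zheng ∩ Mina ∩ Dilnoza ∩ Callum ∩ Sofia: 10:30–10:45.
Zheng ∩ Mina ∩ Dilnoza ∩ Callum ∩ Sofia ∩ Eitan: 10:30–10:45.
Windows ≥ 15 min: 10:30–10:45.
Latest start in the last window 10:30–10:45 is 10:45 − 15 min = 10:30.

10:30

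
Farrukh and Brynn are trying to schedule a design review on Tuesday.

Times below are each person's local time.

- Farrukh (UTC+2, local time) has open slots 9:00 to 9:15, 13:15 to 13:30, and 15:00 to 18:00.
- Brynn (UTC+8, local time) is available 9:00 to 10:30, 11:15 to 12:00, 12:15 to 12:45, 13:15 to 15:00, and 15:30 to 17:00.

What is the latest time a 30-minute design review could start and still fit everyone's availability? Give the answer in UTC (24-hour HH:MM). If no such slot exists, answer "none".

Farrukh → UTC: 07:00–07:15, 11:15–11:30, 13:00–16:00.
Brynn → UTC: 01:00–02:30, 03:15–04:00, 04:15–04:45, 05:15–07:00, 07:30–09:00.
Farrukh ∩ Brynn: (none).
Windows ≥ 30 min: (none).

none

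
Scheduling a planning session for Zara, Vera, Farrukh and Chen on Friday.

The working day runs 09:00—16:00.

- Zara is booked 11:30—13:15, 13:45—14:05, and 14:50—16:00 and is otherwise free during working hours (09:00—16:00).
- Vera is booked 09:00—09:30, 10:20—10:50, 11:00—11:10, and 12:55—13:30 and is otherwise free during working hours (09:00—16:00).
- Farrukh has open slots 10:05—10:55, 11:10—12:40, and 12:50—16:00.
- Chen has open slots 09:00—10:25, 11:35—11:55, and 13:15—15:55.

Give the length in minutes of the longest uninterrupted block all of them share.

Zara free within 09:00–16:00: 09:00–11:30, 13:15–13:45, 14:05–14:50.
Vera free within 09:00–16:00: 09:30–10:20, 10:50–11:00, 11:10–12:55, 13:30–16:00.
Zara ∩ Vera: 09:30–10:20, 10:50–11:00, 11:10–11:30, 13:30–13:45, 14:05–14:50.
Zara ∩ Vera ∩ Farrukh: 10:05–10:20, 10:50–10:55, 11:10–11:30, 13:30–13:45, 14:05–14:50.
Zara ∩ Vera ∩ Farrukh ∩ Chen: 10:05–10:20, 13:30–13:45, 14:05–14:50.
Common window lengths: 15, 15, 45 min; longest is 45.

45 minutes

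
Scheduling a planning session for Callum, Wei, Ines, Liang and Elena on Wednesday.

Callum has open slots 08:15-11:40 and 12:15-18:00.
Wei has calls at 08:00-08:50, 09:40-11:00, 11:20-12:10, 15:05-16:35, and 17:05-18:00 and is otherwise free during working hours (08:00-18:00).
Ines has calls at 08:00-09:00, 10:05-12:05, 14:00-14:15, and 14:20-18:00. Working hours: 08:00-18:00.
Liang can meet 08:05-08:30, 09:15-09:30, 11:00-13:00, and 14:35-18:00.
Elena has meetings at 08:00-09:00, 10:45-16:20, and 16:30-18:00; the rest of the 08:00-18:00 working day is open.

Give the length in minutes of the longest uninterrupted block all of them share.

15 minutes

Wei free within 08:00–18:00: 08:50–09:40, 11:00–11:20, 12:10–15:05, 16:35–17:05.
Ines free within 08:00–18:00: 09:00–10:05, 12:05–14:00, 14:15–14:20.
Elena free within 08:00–18:00: 09:00–10:45, 16:20–16:30.
Callum ∩ Wei: 08:50–09:40, 11:00–11:20, 12:15–15:05, 16:35–17:05.
Callum ∩ Wei ∩ Ines: 09:00–09:40, 12:15–14:00, 14:15–14:20.
Callum ∩ Wei ∩ Ines ∩ Liang: 09:15–09:30, 12:15–13:00.
Callum ∩ Wei ∩ Ines ∩ Liang ∩ Elena: 09:15–09:30.
Single common window of 15 minutes.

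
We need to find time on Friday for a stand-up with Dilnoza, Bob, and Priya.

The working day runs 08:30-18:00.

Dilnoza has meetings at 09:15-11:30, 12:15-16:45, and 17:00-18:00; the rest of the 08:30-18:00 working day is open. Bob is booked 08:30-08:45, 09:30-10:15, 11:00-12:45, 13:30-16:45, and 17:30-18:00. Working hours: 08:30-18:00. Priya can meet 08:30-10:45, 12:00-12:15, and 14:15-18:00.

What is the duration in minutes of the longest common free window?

30 minutes

Dilnoza free within 08:30–18:00: 08:30–09:15, 11:30–12:15, 16:45–17:00.
Bob free within 08:30–18:00: 08:45–09:30, 10:15–11:00, 12:45–13:30, 16:45–17:30.
Dilnoza ∩ Bob: 08:45–09:15, 16:45–17:00.
Dilnoza ∩ Bob ∩ Priya: 08:45–09:15, 16:45–17:00.
Common window lengths: 30, 15 min; longest is 30.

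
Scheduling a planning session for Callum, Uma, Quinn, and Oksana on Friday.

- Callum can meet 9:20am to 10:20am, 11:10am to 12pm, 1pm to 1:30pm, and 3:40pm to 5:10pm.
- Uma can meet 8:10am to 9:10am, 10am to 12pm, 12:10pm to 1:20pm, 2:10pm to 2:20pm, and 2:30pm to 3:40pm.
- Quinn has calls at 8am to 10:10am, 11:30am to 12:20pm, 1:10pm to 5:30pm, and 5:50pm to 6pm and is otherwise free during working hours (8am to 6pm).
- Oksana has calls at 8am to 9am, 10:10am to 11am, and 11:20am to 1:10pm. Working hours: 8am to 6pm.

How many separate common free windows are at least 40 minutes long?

Quinn free within 08:00–18:00: 10:10–11:30, 12:20–13:10, 17:30–17:50.
Oksana free within 08:00–18:00: 09:00–10:10, 11:00–11:20, 13:10–18:00.
Callum ∩ Uma: 10:00–10:20, 11:10–12:00, 13:00–13:20.
Callum ∩ Uma ∩ Quinn: 10:10–10:20, 11:10–11:30, 13:00–13:10.
Callum ∩ Uma ∩ Quinn ∩ Oksana: 11:10–11:20.
Windows ≥ 40 min: (none).
That's 0 windows.

0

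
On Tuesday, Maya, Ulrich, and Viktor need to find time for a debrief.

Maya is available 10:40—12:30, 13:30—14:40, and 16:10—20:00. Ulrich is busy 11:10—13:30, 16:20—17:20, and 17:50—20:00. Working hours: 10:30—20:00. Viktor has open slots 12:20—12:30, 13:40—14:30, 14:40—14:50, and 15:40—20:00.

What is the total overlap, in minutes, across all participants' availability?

90 minutes

Ulrich free within 10:30–20:00: 10:30–11:10, 13:30–16:20, 17:20–17:50.
Maya ∩ Ulrich: 10:40–11:10, 13:30–14:40, 16:10–16:20, 17:20–17:50.
Maya ∩ Ulrich ∩ Viktor: 13:40–14:30, 16:10–16:20, 17:20–17:50.
Total common minutes: 50 + 10 + 30 = 90.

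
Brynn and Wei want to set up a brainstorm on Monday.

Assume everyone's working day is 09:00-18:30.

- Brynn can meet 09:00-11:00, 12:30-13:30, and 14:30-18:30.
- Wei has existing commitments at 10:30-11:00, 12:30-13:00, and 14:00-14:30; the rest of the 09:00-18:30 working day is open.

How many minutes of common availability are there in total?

360 minutes

Wei free within 09:00–18:30: 09:00–10:30, 11:00–12:30, 13:00–14:00, 14:30–18:30.
Brynn ∩ Wei: 09:00–10:30, 13:00–13:30, 14:30–18:30.
Total common minutes: 90 + 30 + 240 = 360.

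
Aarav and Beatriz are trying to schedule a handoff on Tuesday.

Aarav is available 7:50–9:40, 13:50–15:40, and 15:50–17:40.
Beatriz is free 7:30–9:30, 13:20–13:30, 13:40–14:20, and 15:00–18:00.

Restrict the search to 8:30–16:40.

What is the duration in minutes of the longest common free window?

60 minutes

Aarav ∩ Beatriz: 07:50–09:30, 13:50–14:20, 15:00–15:40, 15:50–17:40.
Restricted to 08:30–16:40: 08:30–09:30, 13:50–14:20, 15:00–15:40, 15:50–16:40.
Common window lengths: 60, 30, 40, 50 min; longest is 60.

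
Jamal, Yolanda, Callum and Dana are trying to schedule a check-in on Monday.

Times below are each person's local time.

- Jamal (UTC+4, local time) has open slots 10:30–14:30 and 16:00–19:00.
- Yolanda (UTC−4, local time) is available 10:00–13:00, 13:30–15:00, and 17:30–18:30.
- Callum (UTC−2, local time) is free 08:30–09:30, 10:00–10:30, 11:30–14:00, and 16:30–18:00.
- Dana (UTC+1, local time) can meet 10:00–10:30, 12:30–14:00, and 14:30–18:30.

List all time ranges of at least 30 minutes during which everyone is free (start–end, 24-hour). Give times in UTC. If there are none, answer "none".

Jamal → UTC: 06:30–10:30, 12:00–15:00.
Yolanda → UTC: 14:00–17:00, 17:30–19:00, 21:30–22:30.
Callum → UTC: 10:30–11:30, 12:00–12:30, 13:30–16:00, 18:30–20:00.
Dana → UTC: 09:00–09:30, 11:30–13:00, 13:30–17:30.
Jamal ∩ Yolanda: 14:00–15:00.
Jamal ∩ Yolanda ∩ Callum: 14:00–15:00.
Jamal ∩ Yolanda ∩ Callum ∩ Dana: 14:00–15:00.
Windows ≥ 30 min: 14:00–15:00.

14:00–15:00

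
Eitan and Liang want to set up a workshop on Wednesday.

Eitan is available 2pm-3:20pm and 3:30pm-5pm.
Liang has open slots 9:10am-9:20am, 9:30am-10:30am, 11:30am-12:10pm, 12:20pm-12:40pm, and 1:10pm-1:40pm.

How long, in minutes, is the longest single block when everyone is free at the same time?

0 minutes

Eitan ∩ Liang: (none).
No common window.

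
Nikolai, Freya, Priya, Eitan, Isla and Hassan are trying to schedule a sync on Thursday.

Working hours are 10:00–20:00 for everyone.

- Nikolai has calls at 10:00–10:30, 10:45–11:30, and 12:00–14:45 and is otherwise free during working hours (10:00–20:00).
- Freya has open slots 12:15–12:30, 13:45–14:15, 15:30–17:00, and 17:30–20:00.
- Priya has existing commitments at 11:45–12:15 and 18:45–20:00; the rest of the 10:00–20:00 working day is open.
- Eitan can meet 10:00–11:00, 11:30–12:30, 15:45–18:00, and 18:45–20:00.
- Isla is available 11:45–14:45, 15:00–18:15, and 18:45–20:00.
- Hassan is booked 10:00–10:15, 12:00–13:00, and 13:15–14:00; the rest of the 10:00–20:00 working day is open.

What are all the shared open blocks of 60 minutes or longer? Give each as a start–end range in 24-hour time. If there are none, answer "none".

Nikolai free within 10:00–20:00: 10:30–10:45, 11:30–12:00, 14:45–20:00.
Priya free within 10:00–20:00: 10:00–11:45, 12:15–18:45.
Hassan free within 10:00–20:00: 10:15–12:00, 13:00–13:15, 14:00–20:00.
Nikolai ∩ Freya: 15:30–17:00, 17:30–20:00.
Nikolai ∩ Freya ∩ Priya: 15:30–17:00, 17:30–18:45.
Nikolai ∩ Freya ∩ Priya ∩ Eitan: 15:45–17:00, 17:30–18:00.
Nikolai ∩ Freya ∩ Priya ∩ Eitan ∩ Isla: 15:45–17:00, 17:30–18:00.
Nikolai ∩ Freya ∩ Priya ∩ Eitan ∩ Isla ∩ Hassan: 15:45–17:00, 17:30–18:00.
Windows ≥ 60 min: 15:45–17:00.

15:45–17:00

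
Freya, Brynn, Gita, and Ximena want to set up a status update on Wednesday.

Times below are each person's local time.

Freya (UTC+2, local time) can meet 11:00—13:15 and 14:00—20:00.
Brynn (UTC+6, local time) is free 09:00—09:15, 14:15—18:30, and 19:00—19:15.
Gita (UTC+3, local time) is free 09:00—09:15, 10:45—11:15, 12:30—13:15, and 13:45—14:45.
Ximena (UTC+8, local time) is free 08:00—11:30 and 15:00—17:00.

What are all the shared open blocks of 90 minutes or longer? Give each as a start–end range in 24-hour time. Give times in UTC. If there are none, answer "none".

none

Freya → UTC: 09:00–11:15, 12:00–18:00.
Brynn → UTC: 03:00–03:15, 08:15–12:30, 13:00–13:15.
Gita → UTC: 06:00–06:15, 07:45–08:15, 09:30–10:15, 10:45–11:45.
Ximena → UTC: 00:00–03:30, 07:00–09:00.
Freya ∩ Brynn: 09:00–11:15, 12:00–12:30, 13:00–13:15.
Freya ∩ Brynn ∩ Gita: 09:30–10:15, 10:45–11:15.
Freya ∩ Brynn ∩ Gita ∩ Ximena: (none).
Windows ≥ 90 min: (none).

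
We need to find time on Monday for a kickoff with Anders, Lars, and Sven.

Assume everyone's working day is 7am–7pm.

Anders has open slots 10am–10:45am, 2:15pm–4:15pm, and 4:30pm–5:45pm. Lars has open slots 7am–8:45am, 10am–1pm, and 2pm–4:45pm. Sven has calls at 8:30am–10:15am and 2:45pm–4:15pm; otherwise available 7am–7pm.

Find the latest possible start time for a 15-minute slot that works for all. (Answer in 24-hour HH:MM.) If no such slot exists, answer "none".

Sven free within 07:00–19:00: 07:00–08:30, 10:15–14:45, 16:15–19:00.
Anders ∩ Lars: 10:00–10:45, 14:15–16:15, 16:30–16:45.
Anders ∩ Lars ∩ Sven: 10:15–10:45, 14:15–14:45, 16:30–16:45.
Windows ≥ 15 min: 10:15–10:45, 14:15–14:45, 16:30–16:45.
Latest start in the last window 16:30–16:45 is 16:45 − 15 min = 16:30.

16:30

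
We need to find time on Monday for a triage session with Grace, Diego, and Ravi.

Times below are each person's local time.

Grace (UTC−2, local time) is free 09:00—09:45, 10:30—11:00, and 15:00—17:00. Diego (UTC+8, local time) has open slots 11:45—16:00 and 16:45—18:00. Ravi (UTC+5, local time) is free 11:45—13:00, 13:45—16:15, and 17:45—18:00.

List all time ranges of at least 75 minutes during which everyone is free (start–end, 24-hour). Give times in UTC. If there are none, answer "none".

none

Grace → UTC: 11:00–11:45, 12:30–13:00, 17:00–19:00.
Diego → UTC: 03:45–08:00, 08:45–10:00.
Ravi → UTC: 06:45–08:00, 08:45–11:15, 12:45–13:00.
Grace ∩ Diego: (none).
Grace ∩ Diego ∩ Ravi: (none).
Windows ≥ 75 min: (none).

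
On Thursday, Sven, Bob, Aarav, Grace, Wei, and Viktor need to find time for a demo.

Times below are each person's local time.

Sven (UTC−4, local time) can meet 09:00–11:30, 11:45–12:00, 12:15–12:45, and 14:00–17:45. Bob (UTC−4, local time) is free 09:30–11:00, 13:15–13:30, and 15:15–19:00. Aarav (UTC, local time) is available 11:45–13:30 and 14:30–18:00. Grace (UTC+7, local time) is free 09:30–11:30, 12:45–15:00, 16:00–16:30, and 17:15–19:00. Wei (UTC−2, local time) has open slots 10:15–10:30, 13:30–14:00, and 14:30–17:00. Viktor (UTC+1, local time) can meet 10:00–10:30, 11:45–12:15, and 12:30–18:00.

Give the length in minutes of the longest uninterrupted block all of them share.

0 minutes

Sven → UTC: 13:00–15:30, 15:45–16:00, 16:15–16:45, 18:00–21:45.
Bob → UTC: 13:30–15:00, 17:15–17:30, 19:15–23:00.
Aarav → UTC: 11:45–13:30, 14:30–18:00.
Grace → UTC: 02:30–04:30, 05:45–08:00, 09:00–09:30, 10:15–12:00.
Wei → UTC: 12:15–12:30, 15:30–16:00, 16:30–19:00.
Viktor → UTC: 09:00–09:30, 10:45–11:15, 11:30–17:00.
Sven ∩ Bob: 13:30–15:00, 19:15–21:45.
Sven ∩ Bob ∩ Aarav: 14:30–15:00.
Sven ∩ Bob ∩ Aarav ∩ Grace: (none).
Sven ∩ Bob ∩ Aarav ∩ Grace ∩ Wei: (none).
Sven ∩ Bob ∩ Aarav ∩ Grace ∩ Wei ∩ Viktor: (none).
No common window.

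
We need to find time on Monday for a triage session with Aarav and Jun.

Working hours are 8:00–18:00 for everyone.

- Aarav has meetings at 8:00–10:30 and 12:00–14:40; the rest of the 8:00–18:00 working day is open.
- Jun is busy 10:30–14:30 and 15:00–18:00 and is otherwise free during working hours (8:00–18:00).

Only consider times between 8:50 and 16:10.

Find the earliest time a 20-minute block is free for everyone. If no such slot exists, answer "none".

14:40

Aarav free within 08:00–18:00: 10:30–12:00, 14:40–18:00.
Jun free within 08:00–18:00: 08:00–10:30, 14:30–15:00.
Aarav ∩ Jun: 14:40–15:00.
Restricted to 08:50–16:10: 14:40–15:00.
Windows ≥ 20 min: 14:40–15:00.
Earliest such window starts at 14:40.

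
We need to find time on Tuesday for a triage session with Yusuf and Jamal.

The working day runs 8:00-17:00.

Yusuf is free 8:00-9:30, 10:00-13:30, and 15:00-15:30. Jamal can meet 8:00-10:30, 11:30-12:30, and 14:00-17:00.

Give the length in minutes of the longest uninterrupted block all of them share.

Yusuf ∩ Jamal: 08:00–09:30, 10:00–10:30, 11:30–12:30, 15:00–15:30.
Common window lengths: 90, 30, 60, 30 min; longest is 90.

90 minutes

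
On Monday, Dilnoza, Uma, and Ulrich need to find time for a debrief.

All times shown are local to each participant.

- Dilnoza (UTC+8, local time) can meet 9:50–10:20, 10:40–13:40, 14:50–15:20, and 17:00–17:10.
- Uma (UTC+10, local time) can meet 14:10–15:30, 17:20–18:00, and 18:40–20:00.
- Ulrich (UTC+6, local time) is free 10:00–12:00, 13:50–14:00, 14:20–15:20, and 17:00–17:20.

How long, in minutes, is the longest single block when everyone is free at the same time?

Dilnoza → UTC: 01:50–02:20, 02:40–05:40, 06:50–07:20, 09:00–09:10.
Uma → UTC: 04:10–05:30, 07:20–08:00, 08:40–10:00.
Ulrich → UTC: 04:00–06:00, 07:50–08:00, 08:20–09:20, 11:00–11:20.
Dilnoza ∩ Uma: 04:10–05:30, 09:00–09:10.
Dilnoza ∩ Uma ∩ Ulrich: 04:10–05:30, 09:00–09:10.
Common window lengths: 80, 10 min; longest is 80.

80 minutes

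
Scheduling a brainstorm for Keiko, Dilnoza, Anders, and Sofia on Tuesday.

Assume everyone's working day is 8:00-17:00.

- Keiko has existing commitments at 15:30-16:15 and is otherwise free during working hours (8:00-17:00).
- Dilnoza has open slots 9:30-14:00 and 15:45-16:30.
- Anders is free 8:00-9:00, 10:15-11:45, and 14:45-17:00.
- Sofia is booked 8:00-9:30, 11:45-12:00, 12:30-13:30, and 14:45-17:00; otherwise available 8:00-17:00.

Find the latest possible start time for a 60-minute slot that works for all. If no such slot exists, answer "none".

10:45

Keiko free within 08:00–17:00: 08:00–15:30, 16:15–17:00.
Sofia free within 08:00–17:00: 09:30–11:45, 12:00–12:30, 13:30–14:45.
Keiko ∩ Dilnoza: 09:30–14:00, 16:15–16:30.
Keiko ∩ Dilnoza ∩ Anders: 10:15–11:45, 16:15–16:30.
Keiko ∩ Dilnoza ∩ Anders ∩ Sofia: 10:15–11:45.
Windows ≥ 60 min: 10:15–11:45.
Latest start in the last window 10:15–11:45 is 11:45 − 60 min = 10:45.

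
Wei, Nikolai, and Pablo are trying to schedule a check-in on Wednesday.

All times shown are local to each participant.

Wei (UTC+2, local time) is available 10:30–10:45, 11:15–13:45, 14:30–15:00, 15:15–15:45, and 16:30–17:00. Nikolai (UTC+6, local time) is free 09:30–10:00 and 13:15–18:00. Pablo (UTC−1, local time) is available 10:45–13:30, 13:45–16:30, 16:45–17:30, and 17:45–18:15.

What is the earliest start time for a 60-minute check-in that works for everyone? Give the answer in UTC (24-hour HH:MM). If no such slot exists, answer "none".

none

Wei → UTC: 08:30–08:45, 09:15–11:45, 12:30–13:00, 13:15–13:45, 14:30–15:00.
Nikolai → UTC: 03:30–04:00, 07:15–12:00.
Pablo → UTC: 11:45–14:30, 14:45–17:30, 17:45–18:30, 18:45–19:15.
Wei ∩ Nikolai: 08:30–08:45, 09:15–11:45.
Wei ∩ Nikolai ∩ Pablo: (none).
Windows ≥ 60 min: (none).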